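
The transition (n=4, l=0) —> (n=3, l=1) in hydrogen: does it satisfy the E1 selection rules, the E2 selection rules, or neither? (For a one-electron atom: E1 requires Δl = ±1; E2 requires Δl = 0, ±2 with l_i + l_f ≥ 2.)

E1

Δl = 1 − 0 = +1; l_i + l_f = 1.
E1 (Δl = ±1): satisfied.
E2 (Δl = 0,±2, l_i+l_f ≥ 2): not satisfied.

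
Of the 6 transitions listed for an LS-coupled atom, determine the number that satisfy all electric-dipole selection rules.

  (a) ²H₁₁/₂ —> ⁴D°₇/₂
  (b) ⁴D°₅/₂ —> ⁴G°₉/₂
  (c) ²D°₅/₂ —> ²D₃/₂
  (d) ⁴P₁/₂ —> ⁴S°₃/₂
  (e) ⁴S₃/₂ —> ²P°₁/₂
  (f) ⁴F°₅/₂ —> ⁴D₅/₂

(a) forbidden (ΔS, ΔL, ΔJ fail)
(b) forbidden (parity, ΔL, ΔJ fail)
(c) allowed
(d) allowed
(e) forbidden (ΔS fails)
(f) allowed
Total allowed: 3 of 6.

3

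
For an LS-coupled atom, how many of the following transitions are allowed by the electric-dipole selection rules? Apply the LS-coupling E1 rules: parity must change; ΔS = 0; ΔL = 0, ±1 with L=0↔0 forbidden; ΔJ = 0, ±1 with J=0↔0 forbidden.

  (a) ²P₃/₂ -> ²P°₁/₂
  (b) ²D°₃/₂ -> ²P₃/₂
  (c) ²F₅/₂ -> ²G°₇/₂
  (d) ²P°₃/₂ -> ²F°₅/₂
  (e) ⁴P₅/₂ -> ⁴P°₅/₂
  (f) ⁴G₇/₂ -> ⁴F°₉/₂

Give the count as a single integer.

(a) allowed
(b) allowed
(c) allowed
(d) forbidden (parity, ΔL fail)
(e) allowed
(f) allowed
Total allowed: 5 of 6.

5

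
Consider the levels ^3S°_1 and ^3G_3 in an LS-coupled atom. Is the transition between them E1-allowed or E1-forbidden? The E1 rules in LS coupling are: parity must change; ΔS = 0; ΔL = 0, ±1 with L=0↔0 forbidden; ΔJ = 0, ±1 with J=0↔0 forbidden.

forbidden

ΔL = 0, ±1 (not L=0↔0): L: 0 → 4, ΔL = +4 — ✗.
Parity must change: odd → even — ✓.
ΔS = 0: S: 1 → 1 — ✓.
ΔJ = 0, ±1 (not J=0↔0): J: 1 → 3, ΔJ = +2 — ✗.
Rule(s) violated: ΔL, ΔJ.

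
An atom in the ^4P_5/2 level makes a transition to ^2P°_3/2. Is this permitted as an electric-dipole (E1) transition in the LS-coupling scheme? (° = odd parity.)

Initial level: S=3/2, L=1, J=5/2, parity even. Final level: S=1/2, L=1, J=3/2, parity odd.
ΔJ = 0, ±1 (not J=0↔0): J: 5/2 → 3/2, ΔJ = -1 — satisfied.
ΔS = 0: S: 3/2 → 1/2 — violated.
ΔL = 0, ±1 (not L=0↔0): L: 1 → 1, ΔL = +0 — satisfied.
Parity must change: even → odd — satisfied.
Rule(s) violated: ΔS.

forbidden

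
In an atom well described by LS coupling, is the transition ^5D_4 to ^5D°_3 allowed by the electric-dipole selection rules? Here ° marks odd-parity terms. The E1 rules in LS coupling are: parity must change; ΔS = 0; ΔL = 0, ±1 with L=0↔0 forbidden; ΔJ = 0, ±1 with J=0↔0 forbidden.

ΔS = 0: S: 2 → 2 — passes.
ΔJ = 0, ±1 (not J=0↔0): J: 4 → 3, ΔJ = -1 — passes.
Parity must change: even → odd — passes.
ΔL = 0, ±1 (not L=0↔0): L: 2 → 2, ΔL = +0 — passes.
All four E1 rules are satisfied.

allowed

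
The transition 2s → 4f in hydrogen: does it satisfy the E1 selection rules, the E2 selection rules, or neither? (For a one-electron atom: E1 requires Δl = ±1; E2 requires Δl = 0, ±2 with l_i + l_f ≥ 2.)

Δl = 3 − 0 = +3; l_i + l_f = 3.
E1 (Δl = ±1): not satisfied.
E2 (Δl = 0,±2, l_i+l_f ≥ 2): not satisfied.

neither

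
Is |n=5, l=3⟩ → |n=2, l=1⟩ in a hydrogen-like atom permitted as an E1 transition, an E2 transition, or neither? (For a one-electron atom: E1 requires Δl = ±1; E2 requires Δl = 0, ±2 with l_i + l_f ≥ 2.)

Δl = 1 − 3 = -2; l_i + l_f = 4.
E1 (Δl = ±1): not satisfied.
E2 (Δl = 0,±2, l_i+l_f ≥ 2): satisfied.

E2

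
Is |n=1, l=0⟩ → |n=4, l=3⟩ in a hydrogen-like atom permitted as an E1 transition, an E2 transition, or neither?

Δl = 3 − 0 = +3; l_i + l_f = 3.
E1 (Δl = ±1): not satisfied.
E2 (Δl = 0,±2, l_i+l_f ≥ 2): not satisfied.

neither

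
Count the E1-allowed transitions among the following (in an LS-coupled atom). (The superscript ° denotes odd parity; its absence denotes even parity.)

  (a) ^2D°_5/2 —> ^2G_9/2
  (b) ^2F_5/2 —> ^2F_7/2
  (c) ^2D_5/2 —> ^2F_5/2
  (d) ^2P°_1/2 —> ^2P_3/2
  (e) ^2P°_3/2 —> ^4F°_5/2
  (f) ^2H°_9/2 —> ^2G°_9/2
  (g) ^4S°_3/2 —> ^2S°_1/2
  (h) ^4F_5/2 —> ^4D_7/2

(a) forbidden (ΔL, ΔJ fail)
(b) forbidden (parity fails)
(c) forbidden (parity fails)
(d) allowed
(e) forbidden (parity, ΔS, ΔL fail)
(f) forbidden (parity fails)
(g) forbidden (parity, ΔS, ΔL fail)
(h) forbidden (parity fails)
Total allowed: 1 of 8.

1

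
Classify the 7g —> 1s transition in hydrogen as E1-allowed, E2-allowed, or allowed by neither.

neither

Δl = 0 − 4 = -4; l_i + l_f = 4.
E1 (Δl = ±1): not satisfied.
E2 (Δl = 0,±2, l_i+l_f ≥ 2): not satisfied.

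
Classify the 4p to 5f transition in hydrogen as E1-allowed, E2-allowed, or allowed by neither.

E2

Δl = 3 − 1 = +2; l_i + l_f = 4.
E1 (Δl = ±1): not satisfied.
E2 (Δl = 0,±2, l_i+l_f ≥ 2): satisfied.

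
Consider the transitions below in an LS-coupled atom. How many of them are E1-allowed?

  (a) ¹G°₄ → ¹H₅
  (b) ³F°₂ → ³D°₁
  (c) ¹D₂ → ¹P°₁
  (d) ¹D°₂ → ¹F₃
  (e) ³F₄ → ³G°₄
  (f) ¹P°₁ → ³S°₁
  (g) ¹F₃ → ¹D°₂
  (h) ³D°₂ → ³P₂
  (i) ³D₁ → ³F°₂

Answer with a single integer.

7

(a) allowed
(b) forbidden (parity fails)
(c) allowed
(d) allowed
(e) allowed
(f) forbidden (parity, ΔS fail)
(g) allowed
(h) allowed
(i) allowed
Total allowed: 7 of 9.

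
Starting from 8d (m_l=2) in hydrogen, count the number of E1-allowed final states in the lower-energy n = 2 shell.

E1 requires Δl = ±1, so l_f ∈ {1, 3}; with 0 ≤ l_f ≤ n_f−1 = 1, the allowed l_f values are {1}.
For l_f = 1: m_f ∈ {m_i−1, m_i, m_i+1} ∩ [−1, 1] = {1} → 1 state.
Total: 1.

1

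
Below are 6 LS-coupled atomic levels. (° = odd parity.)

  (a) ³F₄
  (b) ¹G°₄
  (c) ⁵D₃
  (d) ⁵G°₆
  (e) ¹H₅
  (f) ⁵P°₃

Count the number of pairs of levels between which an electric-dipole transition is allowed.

2

(a)–(b): forbidden (ΔS).
(a)–(c): forbidden (parity, ΔS).
(a)–(d): forbidden (ΔS, ΔJ).
(a)–(e): forbidden (parity, ΔS, ΔL).
(a)–(f): forbidden (ΔS, ΔL).
(b)–(c): forbidden (ΔS, ΔL).
(b)–(d): forbidden (parity, ΔS, ΔJ).
(b)–(e): allowed.
(b)–(f): forbidden (parity, ΔS, ΔL).
(c)–(d): forbidden (ΔL, ΔJ).
(c)–(e): forbidden (parity, ΔS, ΔL, ΔJ).
(c)–(f): allowed.
(d)–(e): forbidden (ΔS).
(d)–(f): forbidden (parity, ΔL, ΔJ).
(e)–(f): forbidden (ΔS, ΔL, ΔJ).
Allowed pairs: 2 of 15.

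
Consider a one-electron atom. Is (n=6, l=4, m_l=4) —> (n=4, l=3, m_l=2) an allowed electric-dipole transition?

forbidden

l: 4 → 3 (Δl = -1). Δl = ±1 ok.
m_l: 4 → 2 (Δm_l = -2). |Δm_l| ≤ 1 fails.
The transition is electric-dipole forbidden.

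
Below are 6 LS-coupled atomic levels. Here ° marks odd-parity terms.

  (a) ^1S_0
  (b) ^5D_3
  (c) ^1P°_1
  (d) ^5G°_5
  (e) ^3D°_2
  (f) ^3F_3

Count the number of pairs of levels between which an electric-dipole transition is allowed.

(a)–(b): forbidden (parity, ΔS, ΔL, ΔJ).
(a)–(c): allowed.
(a)–(d): forbidden (ΔS, ΔL, ΔJ).
(a)–(e): forbidden (ΔS, ΔL, ΔJ).
(a)–(f): forbidden (parity, ΔS, ΔL, ΔJ).
(b)–(c): forbidden (ΔS, ΔJ).
(b)–(d): forbidden (ΔL, ΔJ).
(b)–(e): forbidden (ΔS).
(b)–(f): forbidden (parity, ΔS).
(c)–(d): forbidden (parity, ΔS, ΔL, ΔJ).
(c)–(e): forbidden (parity, ΔS).
(c)–(f): forbidden (ΔS, ΔL, ΔJ).
(d)–(e): forbidden (parity, ΔS, ΔL, ΔJ).
(d)–(f): forbidden (ΔS, ΔJ).
(e)–(f): allowed.
Allowed pairs: 2 of 15.

2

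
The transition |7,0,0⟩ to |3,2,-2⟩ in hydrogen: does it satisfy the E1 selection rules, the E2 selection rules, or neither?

E2

Δl = 2 − 0 = +2; l_i + l_f = 2.
Δm_l = -2.
E1 (Δl = ±1, |Δm_l| ≤ 1): not satisfied.
E2 (Δl = 0,±2, l_i+l_f ≥ 2, |Δm_l| ≤ 2): satisfied.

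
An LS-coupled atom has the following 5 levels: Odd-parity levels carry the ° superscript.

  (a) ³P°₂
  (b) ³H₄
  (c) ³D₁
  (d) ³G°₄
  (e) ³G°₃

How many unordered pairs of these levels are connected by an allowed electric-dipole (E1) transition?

3

(a)–(b): forbidden (ΔL, ΔJ).
(a)–(c): allowed.
(a)–(d): forbidden (parity, ΔL, ΔJ).
(a)–(e): forbidden (parity, ΔL).
(b)–(c): forbidden (parity, ΔL, ΔJ).
(b)–(d): allowed.
(b)–(e): allowed.
(c)–(d): forbidden (ΔL, ΔJ).
(c)–(e): forbidden (ΔL, ΔJ).
(d)–(e): forbidden (parity).
Allowed pairs: 3 of 10.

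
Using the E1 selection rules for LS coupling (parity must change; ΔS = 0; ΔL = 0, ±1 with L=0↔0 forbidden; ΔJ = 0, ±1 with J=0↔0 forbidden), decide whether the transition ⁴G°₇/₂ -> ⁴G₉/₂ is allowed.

Initial level: S=3/2, L=4, J=7/2, parity odd. Final level: S=3/2, L=4, J=9/2, parity even.
Parity must change: odd → even — satisfied.
ΔJ = 0, ±1 (not J=0↔0): J: 7/2 → 9/2, ΔJ = +1 — satisfied.
ΔS = 0: S: 3/2 → 3/2 — satisfied.
ΔL = 0, ±1 (not L=0↔0): L: 4 → 4, ΔL = +0 — satisfied.
All four E1 rules are satisfied.

allowed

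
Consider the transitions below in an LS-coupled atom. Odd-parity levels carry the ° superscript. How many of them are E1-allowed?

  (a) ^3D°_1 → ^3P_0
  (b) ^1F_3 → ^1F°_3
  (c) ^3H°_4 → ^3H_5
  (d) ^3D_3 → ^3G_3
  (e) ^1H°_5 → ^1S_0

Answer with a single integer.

(a) allowed
(b) allowed
(c) allowed
(d) forbidden (parity, ΔL fail)
(e) forbidden (ΔL, ΔJ fail)
Total allowed: 3 of 5.

3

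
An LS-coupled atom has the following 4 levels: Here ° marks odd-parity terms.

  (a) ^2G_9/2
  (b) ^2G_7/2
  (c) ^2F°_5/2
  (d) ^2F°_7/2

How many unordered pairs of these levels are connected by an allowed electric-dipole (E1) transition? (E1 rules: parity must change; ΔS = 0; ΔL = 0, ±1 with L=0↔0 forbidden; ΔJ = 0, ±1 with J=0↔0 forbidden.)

(a)–(b): forbidden (parity).
(a)–(c): forbidden (ΔJ).
(a)–(d): allowed.
(b)–(c): allowed.
(b)–(d): allowed.
(c)–(d): forbidden (parity).
Allowed pairs: 3 of 6.

3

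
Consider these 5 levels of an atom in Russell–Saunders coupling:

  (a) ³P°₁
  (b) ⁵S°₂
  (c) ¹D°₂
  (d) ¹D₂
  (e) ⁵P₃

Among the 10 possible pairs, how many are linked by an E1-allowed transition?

2

(a)–(b): forbidden (parity, ΔS).
(a)–(c): forbidden (parity, ΔS).
(a)–(d): forbidden (ΔS).
(a)–(e): forbidden (ΔS, ΔJ).
(b)–(c): forbidden (parity, ΔS, ΔL).
(b)–(d): forbidden (ΔS, ΔL).
(b)–(e): allowed.
(c)–(d): allowed.
(c)–(e): forbidden (ΔS).
(d)–(e): forbidden (parity, ΔS).
Allowed pairs: 2 of 10.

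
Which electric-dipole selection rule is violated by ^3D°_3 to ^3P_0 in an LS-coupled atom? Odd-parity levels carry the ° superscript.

Reading off the term symbols: S 1→1, L 2→1, J 3→0, parity odd→even.
Parity must change: odd → even — satisfied.
ΔS = 0: S: 1 → 1 — satisfied.
ΔL = 0, ±1 (not L=0↔0): L: 2 → 1, ΔL = -1 — satisfied.
ΔJ = 0, ±1 (not J=0↔0): J: 3 → 0, ΔJ = -3 — violated.

the ΔJ = 0, ±1 rule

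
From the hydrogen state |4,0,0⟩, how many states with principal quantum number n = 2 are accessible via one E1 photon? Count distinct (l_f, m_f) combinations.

3

E1 requires Δl = ±1, so l_f ∈ {-1, 1}; with 0 ≤ l_f ≤ n_f−1 = 1, the allowed l_f values are {1}.
For l_f = 1: m_f ∈ {m_i−1, m_i, m_i+1} ∩ [−1, 1] = {-1, 0, 1} → 3 states.
Total: 3.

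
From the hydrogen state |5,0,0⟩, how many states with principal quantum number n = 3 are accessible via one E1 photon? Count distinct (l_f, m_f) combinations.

E1 requires Δl = ±1, so l_f ∈ {-1, 1}; with 0 ≤ l_f ≤ n_f−1 = 2, the allowed l_f values are {1}.
For l_f = 1: m_f ∈ {m_i−1, m_i, m_i+1} ∩ [−1, 1] = {-1, 0, 1} → 3 states.
Total: 3.

3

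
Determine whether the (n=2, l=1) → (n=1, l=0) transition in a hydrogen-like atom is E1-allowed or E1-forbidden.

l: 1 → 0 (Δl = -1). Δl = ±1 ok.
All E1 selection rules are satisfied.

allowed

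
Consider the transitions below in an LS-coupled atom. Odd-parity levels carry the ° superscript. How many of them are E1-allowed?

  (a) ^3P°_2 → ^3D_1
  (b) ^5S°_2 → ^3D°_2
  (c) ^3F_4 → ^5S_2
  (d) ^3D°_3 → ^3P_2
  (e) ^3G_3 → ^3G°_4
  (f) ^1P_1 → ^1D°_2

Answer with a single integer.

(a) allowed
(b) forbidden (parity, ΔS, ΔL fail)
(c) forbidden (parity, ΔS, ΔL, ΔJ fail)
(d) allowed
(e) allowed
(f) allowed
Total allowed: 4 of 6.

4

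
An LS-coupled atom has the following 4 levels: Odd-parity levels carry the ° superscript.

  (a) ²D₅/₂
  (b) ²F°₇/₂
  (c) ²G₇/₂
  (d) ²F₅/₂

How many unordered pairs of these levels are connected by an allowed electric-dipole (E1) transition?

(a)–(b): allowed.
(a)–(c): forbidden (parity, ΔL).
(a)–(d): forbidden (parity).
(b)–(c): allowed.
(b)–(d): allowed.
(c)–(d): forbidden (parity).
Allowed pairs: 3 of 6.

3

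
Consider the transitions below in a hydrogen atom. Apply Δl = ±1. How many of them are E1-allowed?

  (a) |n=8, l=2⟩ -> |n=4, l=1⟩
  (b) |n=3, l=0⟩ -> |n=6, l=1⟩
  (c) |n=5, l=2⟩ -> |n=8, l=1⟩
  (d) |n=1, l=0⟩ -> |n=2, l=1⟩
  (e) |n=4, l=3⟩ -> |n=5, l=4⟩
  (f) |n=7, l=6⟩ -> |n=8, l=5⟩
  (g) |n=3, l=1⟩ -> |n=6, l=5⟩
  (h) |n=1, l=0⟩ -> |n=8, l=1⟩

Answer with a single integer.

7

(a) allowed
(b) allowed
(c) allowed
(d) allowed
(e) allowed
(f) allowed
(g) forbidden — Δl = +4 (E1 requires Δl = ±1)
(h) allowed
Total allowed: 7 of 8.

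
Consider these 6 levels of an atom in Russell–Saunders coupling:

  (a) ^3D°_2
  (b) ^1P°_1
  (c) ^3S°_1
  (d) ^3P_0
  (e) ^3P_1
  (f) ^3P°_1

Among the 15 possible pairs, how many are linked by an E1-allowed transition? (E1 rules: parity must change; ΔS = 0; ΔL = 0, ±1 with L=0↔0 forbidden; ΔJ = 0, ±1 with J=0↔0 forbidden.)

(a)–(b): forbidden (parity, ΔS).
(a)–(c): forbidden (parity, ΔL).
(a)–(d): forbidden (ΔJ).
(a)–(e): allowed.
(a)–(f): forbidden (parity).
(b)–(c): forbidden (parity, ΔS).
(b)–(d): forbidden (ΔS).
(b)–(e): forbidden (ΔS).
(b)–(f): forbidden (parity, ΔS).
(c)–(d): allowed.
(c)–(e): allowed.
(c)–(f): forbidden (parity).
(d)–(e): forbidden (parity).
(d)–(f): allowed.
(e)–(f): allowed.
Allowed pairs: 5 of 15.

5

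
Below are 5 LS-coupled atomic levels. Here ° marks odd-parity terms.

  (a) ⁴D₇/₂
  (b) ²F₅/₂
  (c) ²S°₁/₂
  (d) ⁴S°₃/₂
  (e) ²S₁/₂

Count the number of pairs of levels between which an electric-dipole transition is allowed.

(a)–(b): forbidden (parity, ΔS).
(a)–(c): forbidden (ΔS, ΔL, ΔJ).
(a)–(d): forbidden (ΔL, ΔJ).
(a)–(e): forbidden (parity, ΔS, ΔL, ΔJ).
(b)–(c): forbidden (ΔL, ΔJ).
(b)–(d): forbidden (ΔS, ΔL).
(b)–(e): forbidden (parity, ΔL, ΔJ).
(c)–(d): forbidden (parity, ΔS, ΔL).
(c)–(e): forbidden (ΔL).
(d)–(e): forbidden (ΔS, ΔL).
Allowed pairs: 0 of 10.

0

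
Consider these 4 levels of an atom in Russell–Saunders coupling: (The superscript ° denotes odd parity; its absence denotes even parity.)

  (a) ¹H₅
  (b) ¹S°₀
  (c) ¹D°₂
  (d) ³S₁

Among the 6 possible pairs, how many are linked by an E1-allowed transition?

0

(a)–(b): forbidden (ΔL, ΔJ).
(a)–(c): forbidden (ΔL, ΔJ).
(a)–(d): forbidden (parity, ΔS, ΔL, ΔJ).
(b)–(c): forbidden (parity, ΔL, ΔJ).
(b)–(d): forbidden (ΔS, ΔL).
(c)–(d): forbidden (ΔS, ΔL).
Allowed pairs: 0 of 6.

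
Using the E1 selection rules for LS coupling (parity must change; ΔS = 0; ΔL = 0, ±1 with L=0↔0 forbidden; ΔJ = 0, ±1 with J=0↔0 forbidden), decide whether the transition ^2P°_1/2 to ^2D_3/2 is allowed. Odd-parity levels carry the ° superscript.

allowed

Initial level: S=1/2, L=1, J=1/2, parity odd. Final level: S=1/2, L=2, J=3/2, parity even.
Parity must change: odd → even — satisfied.
ΔS = 0: S: 1/2 → 1/2 — satisfied.
ΔL = 0, ±1 (not L=0↔0): L: 1 → 2, ΔL = +1 — satisfied.
ΔJ = 0, ±1 (not J=0↔0): J: 1/2 → 3/2, ΔJ = +1 — satisfied.
All four E1 rules are satisfied.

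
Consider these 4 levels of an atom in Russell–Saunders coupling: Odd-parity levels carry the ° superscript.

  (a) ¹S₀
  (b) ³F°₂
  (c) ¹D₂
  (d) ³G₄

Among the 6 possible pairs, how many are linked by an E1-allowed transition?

0

(a)–(b): forbidden (ΔS, ΔL, ΔJ).
(a)–(c): forbidden (parity, ΔL, ΔJ).
(a)–(d): forbidden (parity, ΔS, ΔL, ΔJ).
(b)–(c): forbidden (ΔS).
(b)–(d): forbidden (ΔJ).
(c)–(d): forbidden (parity, ΔS, ΔL, ΔJ).
Allowed pairs: 0 of 6.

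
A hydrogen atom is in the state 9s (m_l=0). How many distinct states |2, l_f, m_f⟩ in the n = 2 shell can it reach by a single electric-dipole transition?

3

E1 requires Δl = ±1, so l_f ∈ {-1, 1}; with 0 ≤ l_f ≤ n_f−1 = 1, the allowed l_f values are {1}.
For l_f = 1: m_f ∈ {m_i−1, m_i, m_i+1} ∩ [−1, 1] = {-1, 0, 1} → 3 states.
Total: 3.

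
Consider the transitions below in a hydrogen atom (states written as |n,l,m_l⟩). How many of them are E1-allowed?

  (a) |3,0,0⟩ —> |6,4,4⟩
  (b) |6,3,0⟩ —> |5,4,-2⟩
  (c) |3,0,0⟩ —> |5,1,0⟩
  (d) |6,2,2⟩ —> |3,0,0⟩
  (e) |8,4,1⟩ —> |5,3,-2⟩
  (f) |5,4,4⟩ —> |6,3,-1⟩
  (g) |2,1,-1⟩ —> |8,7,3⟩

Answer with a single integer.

1

(a) forbidden — Δl = +4 (E1 requires Δl = ±1); Δm_l = +4 (E1 requires Δm_l = 0, ±1)
(b) forbidden — Δm_l = -2 (E1 requires Δm_l = 0, ±1)
(c) allowed
(d) forbidden — Δl = -2 (E1 requires Δl = ±1); Δm_l = -2 (E1 requires Δm_l = 0, ±1)
(e) forbidden — Δm_l = -3 (E1 requires Δm_l = 0, ±1)
(f) forbidden — Δm_l = -5 (E1 requires Δm_l = 0, ±1)
(g) forbidden — Δl = +6 (E1 requires Δl = ±1); Δm_l = +4 (E1 requires Δm_l = 0, ±1)
Total allowed: 1 of 7.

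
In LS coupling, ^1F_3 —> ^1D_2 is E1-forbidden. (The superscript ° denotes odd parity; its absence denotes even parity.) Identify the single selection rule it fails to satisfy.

Parity must change: even → even — violated.
ΔS = 0: S: 0 → 0 — satisfied.
ΔL = 0, ±1 (not L=0↔0): L: 3 → 2, ΔL = -1 — satisfied.
ΔJ = 0, ±1 (not J=0↔0): J: 3 → 2, ΔJ = -1 — satisfied.

parity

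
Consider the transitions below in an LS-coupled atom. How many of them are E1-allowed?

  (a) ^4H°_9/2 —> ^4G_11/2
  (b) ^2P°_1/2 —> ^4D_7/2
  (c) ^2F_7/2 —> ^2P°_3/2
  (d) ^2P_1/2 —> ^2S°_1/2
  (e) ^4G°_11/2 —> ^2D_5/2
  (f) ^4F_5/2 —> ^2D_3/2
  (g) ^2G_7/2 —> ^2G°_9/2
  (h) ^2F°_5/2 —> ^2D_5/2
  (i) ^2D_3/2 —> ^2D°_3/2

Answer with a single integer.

5

(a) allowed
(b) forbidden (ΔS, ΔJ fail)
(c) forbidden (ΔL, ΔJ fail)
(d) allowed
(e) forbidden (ΔS, ΔL, ΔJ fail)
(f) forbidden (parity, ΔS fail)
(g) allowed
(h) allowed
(i) allowed
Total allowed: 5 of 9.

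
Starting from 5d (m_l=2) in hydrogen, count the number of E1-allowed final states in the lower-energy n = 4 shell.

E1 requires Δl = ±1, so l_f ∈ {1, 3}; with 0 ≤ l_f ≤ n_f−1 = 3, the allowed l_f values are {1, 3}.
For l_f = 1: m_f ∈ {m_i−1, m_i, m_i+1} ∩ [−1, 1] = {1} → 1 state.
For l_f = 3: m_f ∈ {m_i−1, m_i, m_i+1} ∩ [−3, 3] = {1, 2, 3} → 3 states.
Total: 4.

4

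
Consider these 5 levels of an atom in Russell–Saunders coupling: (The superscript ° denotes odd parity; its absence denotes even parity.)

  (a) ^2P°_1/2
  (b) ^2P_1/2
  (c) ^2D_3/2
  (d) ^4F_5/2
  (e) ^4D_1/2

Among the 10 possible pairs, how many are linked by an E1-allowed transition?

2

(a)–(b): allowed.
(a)–(c): allowed.
(a)–(d): forbidden (ΔS, ΔL, ΔJ).
(a)–(e): forbidden (ΔS).
(b)–(c): forbidden (parity).
(b)–(d): forbidden (parity, ΔS, ΔL, ΔJ).
(b)–(e): forbidden (parity, ΔS).
(c)–(d): forbidden (parity, ΔS).
(c)–(e): forbidden (parity, ΔS).
(d)–(e): forbidden (parity, ΔJ).
Allowed pairs: 2 of 10.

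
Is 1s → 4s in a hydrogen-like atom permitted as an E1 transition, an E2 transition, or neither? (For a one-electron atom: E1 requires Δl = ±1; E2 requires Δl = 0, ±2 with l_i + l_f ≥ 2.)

neither

Δl = 0 − 0 = +0; l_i + l_f = 0.
E1 (Δl = ±1): not satisfied.
E2 (Δl = 0,±2, l_i+l_f ≥ 2): not satisfied.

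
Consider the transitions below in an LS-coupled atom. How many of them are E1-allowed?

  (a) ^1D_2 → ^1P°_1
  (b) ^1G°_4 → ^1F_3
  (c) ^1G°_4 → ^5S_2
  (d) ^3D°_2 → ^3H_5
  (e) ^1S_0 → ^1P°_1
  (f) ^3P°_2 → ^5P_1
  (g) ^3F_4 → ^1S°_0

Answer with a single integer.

(a) allowed
(b) allowed
(c) forbidden (ΔS, ΔL, ΔJ fail)
(d) forbidden (ΔL, ΔJ fail)
(e) allowed
(f) forbidden (ΔS fails)
(g) forbidden (ΔS, ΔL, ΔJ fail)
Total allowed: 3 of 7.

3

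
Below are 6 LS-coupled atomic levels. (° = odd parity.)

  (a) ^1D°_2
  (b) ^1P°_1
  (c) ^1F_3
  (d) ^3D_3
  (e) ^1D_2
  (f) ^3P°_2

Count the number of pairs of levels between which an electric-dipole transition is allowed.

(a)–(b): forbidden (parity).
(a)–(c): allowed.
(a)–(d): forbidden (ΔS).
(a)–(e): allowed.
(a)–(f): forbidden (parity, ΔS).
(b)–(c): forbidden (ΔL, ΔJ).
(b)–(d): forbidden (ΔS, ΔJ).
(b)–(e): allowed.
(b)–(f): forbidden (parity, ΔS).
(c)–(d): forbidden (parity, ΔS).
(c)–(e): forbidden (parity).
(c)–(f): forbidden (ΔS, ΔL).
(d)–(e): forbidden (parity, ΔS).
(d)–(f): allowed.
(e)–(f): forbidden (ΔS).
Allowed pairs: 4 of 15.

4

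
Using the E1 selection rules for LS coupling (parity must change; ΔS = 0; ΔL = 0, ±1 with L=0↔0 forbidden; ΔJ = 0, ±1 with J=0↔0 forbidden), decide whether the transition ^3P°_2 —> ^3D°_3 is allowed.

forbidden

Initial level: S=1, L=1, J=2, parity odd. Final level: S=1, L=2, J=3, parity odd.
Parity must change: odd → odd — fails.
ΔS = 0: S: 1 → 1 — ok.
ΔL = 0, ±1 (not L=0↔0): L: 1 → 2, ΔL = +1 — ok.
ΔJ = 0, ±1 (not J=0↔0): J: 2 → 3, ΔJ = +1 — ok.
Rule(s) violated: parity.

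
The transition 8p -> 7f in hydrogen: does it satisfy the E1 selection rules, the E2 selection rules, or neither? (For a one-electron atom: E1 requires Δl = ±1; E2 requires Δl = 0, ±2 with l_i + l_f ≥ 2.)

Δl = 3 − 1 = +2; l_i + l_f = 4.
E1 (Δl = ±1): not satisfied.
E2 (Δl = 0,±2, l_i+l_f ≥ 2): satisfied.

E2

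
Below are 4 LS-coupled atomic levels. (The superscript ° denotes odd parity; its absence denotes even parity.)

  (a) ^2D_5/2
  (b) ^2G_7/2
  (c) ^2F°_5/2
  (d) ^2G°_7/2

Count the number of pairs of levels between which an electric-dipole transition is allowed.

3

(a)–(b): forbidden (parity, ΔL).
(a)–(c): allowed.
(a)–(d): forbidden (ΔL).
(b)–(c): allowed.
(b)–(d): allowed.
(c)–(d): forbidden (parity).
Allowed pairs: 3 of 6.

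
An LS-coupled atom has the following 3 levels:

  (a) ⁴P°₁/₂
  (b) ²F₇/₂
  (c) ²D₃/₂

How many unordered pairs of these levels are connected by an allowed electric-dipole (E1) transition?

(a)–(b): forbidden (ΔS, ΔL, ΔJ).
(a)–(c): forbidden (ΔS).
(b)–(c): forbidden (parity, ΔJ).
Allowed pairs: 0 of 3.

0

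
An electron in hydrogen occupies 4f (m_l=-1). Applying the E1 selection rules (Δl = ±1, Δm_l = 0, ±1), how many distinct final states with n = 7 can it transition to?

E1 requires Δl = ±1, so l_f ∈ {2, 4}; with 0 ≤ l_f ≤ n_f−1 = 6, the allowed l_f values are {2, 4}.
For l_f = 2: m_f ∈ {m_i−1, m_i, m_i+1} ∩ [−2, 2] = {-2, -1, 0} → 3 states.
For l_f = 4: m_f ∈ {m_i−1, m_i, m_i+1} ∩ [−4, 4] = {-2, -1, 0} → 3 states.
Total: 6.

6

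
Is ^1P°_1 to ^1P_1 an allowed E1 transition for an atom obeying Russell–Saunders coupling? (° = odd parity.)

ΔS = 0: S: 0 → 0 — passes.
Parity must change: odd → even — passes.
ΔJ = 0, ±1 (not J=0↔0): J: 1 → 1, ΔJ = +0 — passes.
ΔL = 0, ±1 (not L=0↔0): L: 1 → 1, ΔL = +0 — passes.
All four E1 rules are satisfied.

allowed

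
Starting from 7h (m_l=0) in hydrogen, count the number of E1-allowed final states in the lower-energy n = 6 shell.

3

E1 requires Δl = ±1, so l_f ∈ {4, 6}; with 0 ≤ l_f ≤ n_f−1 = 5, the allowed l_f values are {4}.
For l_f = 4: m_f ∈ {m_i−1, m_i, m_i+1} ∩ [−4, 4] = {-1, 0, 1} → 3 states.
Total: 3.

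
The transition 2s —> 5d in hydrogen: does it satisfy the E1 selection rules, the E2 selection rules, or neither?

Δl = 2 − 0 = +2; l_i + l_f = 2.
E1 (Δl = ±1): not satisfied.
E2 (Δl = 0,±2, l_i+l_f ≥ 2): satisfied.

E2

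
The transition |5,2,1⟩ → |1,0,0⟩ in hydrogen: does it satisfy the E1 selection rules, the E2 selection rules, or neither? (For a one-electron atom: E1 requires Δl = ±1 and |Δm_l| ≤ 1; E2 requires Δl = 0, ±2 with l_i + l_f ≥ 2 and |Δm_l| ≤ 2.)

Δl = 0 − 2 = -2; l_i + l_f = 2.
Δm_l = -1.
E1 (Δl = ±1, |Δm_l| ≤ 1): not satisfied.
E2 (Δl = 0,±2, l_i+l_f ≥ 2, |Δm_l| ≤ 2): satisfied.

E2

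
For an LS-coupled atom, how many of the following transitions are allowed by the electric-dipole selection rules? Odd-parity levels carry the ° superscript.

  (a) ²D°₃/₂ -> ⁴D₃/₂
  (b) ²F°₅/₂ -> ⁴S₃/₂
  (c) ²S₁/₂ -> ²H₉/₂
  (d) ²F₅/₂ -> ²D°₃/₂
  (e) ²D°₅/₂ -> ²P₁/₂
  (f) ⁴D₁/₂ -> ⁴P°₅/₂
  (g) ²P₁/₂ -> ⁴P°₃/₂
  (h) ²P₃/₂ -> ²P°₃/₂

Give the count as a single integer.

(a) forbidden (ΔS fails)
(b) forbidden (ΔS, ΔL fail)
(c) forbidden (parity, ΔL, ΔJ fail)
(d) allowed
(e) forbidden (ΔJ fails)
(f) forbidden (ΔJ fails)
(g) forbidden (ΔS fails)
(h) allowed
Total allowed: 2 of 8.

2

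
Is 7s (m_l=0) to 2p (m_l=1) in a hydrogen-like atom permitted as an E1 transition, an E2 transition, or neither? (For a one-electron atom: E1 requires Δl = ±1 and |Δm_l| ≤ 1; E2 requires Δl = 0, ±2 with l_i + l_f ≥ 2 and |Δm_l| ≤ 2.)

E1

Δl = 1 − 0 = +1; l_i + l_f = 1.
Δm_l = +1.
E1 (Δl = ±1, |Δm_l| ≤ 1): satisfied.
E2 (Δl = 0,±2, l_i+l_f ≥ 2, |Δm_l| ≤ 2): not satisfied.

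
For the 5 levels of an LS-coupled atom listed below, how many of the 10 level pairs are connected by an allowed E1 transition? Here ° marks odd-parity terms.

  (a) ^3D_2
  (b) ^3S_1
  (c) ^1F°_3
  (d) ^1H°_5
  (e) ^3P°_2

(a)–(b): forbidden (parity, ΔL).
(a)–(c): forbidden (ΔS).
(a)–(d): forbidden (ΔS, ΔL, ΔJ).
(a)–(e): allowed.
(b)–(c): forbidden (ΔS, ΔL, ΔJ).
(b)–(d): forbidden (ΔS, ΔL, ΔJ).
(b)–(e): allowed.
(c)–(d): forbidden (parity, ΔL, ΔJ).
(c)–(e): forbidden (parity, ΔS, ΔL).
(d)–(e): forbidden (parity, ΔS, ΔL, ΔJ).
Allowed pairs: 2 of 10.

2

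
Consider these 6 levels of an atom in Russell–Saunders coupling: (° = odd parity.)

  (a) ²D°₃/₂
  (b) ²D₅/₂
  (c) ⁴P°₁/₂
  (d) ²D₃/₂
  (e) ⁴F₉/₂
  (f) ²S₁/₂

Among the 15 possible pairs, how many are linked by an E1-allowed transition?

(a)–(b): allowed.
(a)–(c): forbidden (parity, ΔS).
(a)–(d): allowed.
(a)–(e): forbidden (ΔS, ΔJ).
(a)–(f): forbidden (ΔL).
(b)–(c): forbidden (ΔS, ΔJ).
(b)–(d): forbidden (parity).
(b)–(e): forbidden (parity, ΔS, ΔJ).
(b)–(f): forbidden (parity, ΔL, ΔJ).
(c)–(d): forbidden (ΔS).
(c)–(e): forbidden (ΔL, ΔJ).
(c)–(f): forbidden (ΔS).
(d)–(e): forbidden (parity, ΔS, ΔJ).
(d)–(f): forbidden (parity, ΔL).
(e)–(f): forbidden (parity, ΔS, ΔL, ΔJ).
Allowed pairs: 2 of 15.

2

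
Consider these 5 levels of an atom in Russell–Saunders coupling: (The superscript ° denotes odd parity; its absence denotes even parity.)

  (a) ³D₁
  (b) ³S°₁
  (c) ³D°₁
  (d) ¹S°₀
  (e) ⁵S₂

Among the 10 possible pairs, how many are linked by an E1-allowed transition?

1

(a)–(b): forbidden (ΔL).
(a)–(c): allowed.
(a)–(d): forbidden (ΔS, ΔL).
(a)–(e): forbidden (parity, ΔS, ΔL).
(b)–(c): forbidden (parity, ΔL).
(b)–(d): forbidden (parity, ΔS, ΔL).
(b)–(e): forbidden (ΔS, ΔL).
(c)–(d): forbidden (parity, ΔS, ΔL).
(c)–(e): forbidden (ΔS, ΔL).
(d)–(e): forbidden (ΔS, ΔL, ΔJ).
Allowed pairs: 1 of 10.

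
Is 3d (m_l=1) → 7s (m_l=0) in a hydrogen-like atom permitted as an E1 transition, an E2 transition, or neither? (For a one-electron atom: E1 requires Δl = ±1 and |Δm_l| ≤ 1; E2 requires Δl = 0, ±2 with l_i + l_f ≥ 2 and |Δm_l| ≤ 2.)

Δl = 0 − 2 = -2; l_i + l_f = 2.
Δm_l = -1.
E1 (Δl = ±1, |Δm_l| ≤ 1): not satisfied.
E2 (Δl = 0,±2, l_i+l_f ≥ 2, |Δm_l| ≤ 2): satisfied.

E2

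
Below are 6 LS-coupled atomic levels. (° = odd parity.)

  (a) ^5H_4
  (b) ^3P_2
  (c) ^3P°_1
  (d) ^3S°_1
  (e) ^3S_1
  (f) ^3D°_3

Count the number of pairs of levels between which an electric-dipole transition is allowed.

4

(a)–(b): forbidden (parity, ΔS, ΔL, ΔJ).
(a)–(c): forbidden (ΔS, ΔL, ΔJ).
(a)–(d): forbidden (ΔS, ΔL, ΔJ).
(a)–(e): forbidden (parity, ΔS, ΔL, ΔJ).
(a)–(f): forbidden (ΔS, ΔL).
(b)–(c): allowed.
(b)–(d): allowed.
(b)–(e): forbidden (parity).
(b)–(f): allowed.
(c)–(d): forbidden (parity).
(c)–(e): allowed.
(c)–(f): forbidden (parity, ΔJ).
(d)–(e): forbidden (ΔL).
(d)–(f): forbidden (parity, ΔL, ΔJ).
(e)–(f): forbidden (ΔL, ΔJ).
Allowed pairs: 4 of 15.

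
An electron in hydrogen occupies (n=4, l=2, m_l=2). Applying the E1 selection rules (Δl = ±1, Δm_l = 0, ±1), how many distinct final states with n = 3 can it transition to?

1

E1 requires Δl = ±1, so l_f ∈ {1, 3}; with 0 ≤ l_f ≤ n_f−1 = 2, the allowed l_f values are {1}.
For l_f = 1: m_f ∈ {m_i−1, m_i, m_i+1} ∩ [−1, 1] = {1} → 1 state.
Total: 1.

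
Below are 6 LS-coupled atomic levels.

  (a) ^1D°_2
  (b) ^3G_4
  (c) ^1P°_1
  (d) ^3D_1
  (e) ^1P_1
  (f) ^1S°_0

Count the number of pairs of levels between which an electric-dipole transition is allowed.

3

(a)–(b): forbidden (ΔS, ΔL, ΔJ).
(a)–(c): forbidden (parity).
(a)–(d): forbidden (ΔS).
(a)–(e): allowed.
(a)–(f): forbidden (parity, ΔL, ΔJ).
(b)–(c): forbidden (ΔS, ΔL, ΔJ).
(b)–(d): forbidden (parity, ΔL, ΔJ).
(b)–(e): forbidden (parity, ΔS, ΔL, ΔJ).
(b)–(f): forbidden (ΔS, ΔL, ΔJ).
(c)–(d): forbidden (ΔS).
(c)–(e): allowed.
(c)–(f): forbidden (parity).
(d)–(e): forbidden (parity, ΔS).
(d)–(f): forbidden (ΔS, ΔL).
(e)–(f): allowed.
Allowed pairs: 3 of 15.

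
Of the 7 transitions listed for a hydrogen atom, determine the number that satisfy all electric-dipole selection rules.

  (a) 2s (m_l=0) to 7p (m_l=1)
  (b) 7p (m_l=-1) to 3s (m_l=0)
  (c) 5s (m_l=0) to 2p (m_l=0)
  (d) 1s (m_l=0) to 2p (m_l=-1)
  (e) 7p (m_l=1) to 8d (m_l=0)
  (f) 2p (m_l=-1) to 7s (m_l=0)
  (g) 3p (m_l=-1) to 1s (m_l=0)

7

(a) allowed
(b) allowed
(c) allowed
(d) allowed
(e) allowed
(f) allowed
(g) allowed
Total allowed: 7 of 7.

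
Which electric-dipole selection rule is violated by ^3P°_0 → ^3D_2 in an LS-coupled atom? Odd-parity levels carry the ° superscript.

Reading off the term symbols: S 1→1, L 1→2, J 0→2, parity odd→even.
Parity must change: odd → even — ok.
ΔS = 0: S: 1 → 1 — ok.
ΔL = 0, ±1 (not L=0↔0): L: 1 → 2, ΔL = +1 — ok.
ΔJ = 0, ±1 (not J=0↔0): J: 0 → 2, ΔJ = +2 — fails.

the ΔJ = 0, ±1 rule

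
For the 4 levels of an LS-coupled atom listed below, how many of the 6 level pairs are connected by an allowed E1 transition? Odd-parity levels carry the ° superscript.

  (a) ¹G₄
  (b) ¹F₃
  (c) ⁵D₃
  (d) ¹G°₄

2

(a)–(b): forbidden (parity).
(a)–(c): forbidden (parity, ΔS, ΔL).
(a)–(d): allowed.
(b)–(c): forbidden (parity, ΔS).
(b)–(d): allowed.
(c)–(d): forbidden (ΔS, ΔL).
Allowed pairs: 2 of 6.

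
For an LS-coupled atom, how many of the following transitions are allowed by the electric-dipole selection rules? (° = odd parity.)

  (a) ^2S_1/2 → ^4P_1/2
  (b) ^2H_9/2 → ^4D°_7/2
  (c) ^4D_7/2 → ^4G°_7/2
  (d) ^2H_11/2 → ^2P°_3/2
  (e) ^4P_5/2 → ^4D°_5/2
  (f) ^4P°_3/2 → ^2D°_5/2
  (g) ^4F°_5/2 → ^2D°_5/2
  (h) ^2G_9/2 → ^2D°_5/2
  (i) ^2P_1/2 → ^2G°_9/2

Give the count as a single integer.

(a) forbidden (parity, ΔS fail)
(b) forbidden (ΔS, ΔL fail)
(c) forbidden (ΔL fails)
(d) forbidden (ΔL, ΔJ fail)
(e) allowed
(f) forbidden (parity, ΔS fail)
(g) forbidden (parity, ΔS fail)
(h) forbidden (ΔL, ΔJ fail)
(i) forbidden (ΔL, ΔJ fail)
Total allowed: 1 of 9.

1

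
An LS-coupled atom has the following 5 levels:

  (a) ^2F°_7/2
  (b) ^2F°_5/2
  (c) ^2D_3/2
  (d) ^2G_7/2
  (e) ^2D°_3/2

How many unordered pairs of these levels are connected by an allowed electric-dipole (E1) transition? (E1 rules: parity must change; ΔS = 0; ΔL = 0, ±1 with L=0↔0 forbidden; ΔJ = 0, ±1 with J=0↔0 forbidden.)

4

(a)–(b): forbidden (parity).
(a)–(c): forbidden (ΔJ).
(a)–(d): allowed.
(a)–(e): forbidden (parity, ΔJ).
(b)–(c): allowed.
(b)–(d): allowed.
(b)–(e): forbidden (parity).
(c)–(d): forbidden (parity, ΔL, ΔJ).
(c)–(e): allowed.
(d)–(e): forbidden (ΔL, ΔJ).
Allowed pairs: 4 of 10.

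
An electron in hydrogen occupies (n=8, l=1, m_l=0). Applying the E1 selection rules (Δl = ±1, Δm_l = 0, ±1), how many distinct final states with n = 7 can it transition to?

4

E1 requires Δl = ±1, so l_f ∈ {0, 2}; with 0 ≤ l_f ≤ n_f−1 = 6, the allowed l_f values are {0, 2}.
For l_f = 0: m_f ∈ {m_i−1, m_i, m_i+1} ∩ [−0, 0] = {0} → 1 state.
For l_f = 2: m_f ∈ {m_i−1, m_i, m_i+1} ∩ [−2, 2] = {-1, 0, 1} → 3 states.
Total: 4.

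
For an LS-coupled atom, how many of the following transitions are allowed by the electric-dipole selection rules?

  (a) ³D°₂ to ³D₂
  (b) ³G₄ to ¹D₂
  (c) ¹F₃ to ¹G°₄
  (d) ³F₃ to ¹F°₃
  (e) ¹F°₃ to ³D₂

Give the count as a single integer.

2

(a) allowed
(b) forbidden (parity, ΔS, ΔL, ΔJ fail)
(c) allowed
(d) forbidden (ΔS fails)
(e) forbidden (ΔS fails)
Total allowed: 2 of 5.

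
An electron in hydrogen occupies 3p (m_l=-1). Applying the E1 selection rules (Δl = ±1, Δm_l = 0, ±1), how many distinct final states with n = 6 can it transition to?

E1 requires Δl = ±1, so l_f ∈ {0, 2}; with 0 ≤ l_f ≤ n_f−1 = 5, the allowed l_f values are {0, 2}.
For l_f = 0: m_f ∈ {m_i−1, m_i, m_i+1} ∩ [−0, 0] = {0} → 1 state.
For l_f = 2: m_f ∈ {m_i−1, m_i, m_i+1} ∩ [−2, 2] = {-2, -1, 0} → 3 states.
Total: 4.

4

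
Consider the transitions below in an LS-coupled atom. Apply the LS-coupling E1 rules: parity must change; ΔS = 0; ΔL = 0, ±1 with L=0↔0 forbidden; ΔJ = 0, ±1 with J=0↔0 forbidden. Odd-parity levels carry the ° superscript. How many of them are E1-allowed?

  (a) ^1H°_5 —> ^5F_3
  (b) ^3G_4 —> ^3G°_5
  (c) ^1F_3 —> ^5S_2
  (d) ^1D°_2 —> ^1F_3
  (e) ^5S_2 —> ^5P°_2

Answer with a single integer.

3

(a) forbidden (ΔS, ΔL, ΔJ fail)
(b) allowed
(c) forbidden (parity, ΔS, ΔL fail)
(d) allowed
(e) allowed
Total allowed: 3 of 5.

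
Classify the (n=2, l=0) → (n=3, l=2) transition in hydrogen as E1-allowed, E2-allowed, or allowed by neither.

Δl = 2 − 0 = +2; l_i + l_f = 2.
E1 (Δl = ±1): not satisfied.
E2 (Δl = 0,±2, l_i+l_f ≥ 2): satisfied.

E2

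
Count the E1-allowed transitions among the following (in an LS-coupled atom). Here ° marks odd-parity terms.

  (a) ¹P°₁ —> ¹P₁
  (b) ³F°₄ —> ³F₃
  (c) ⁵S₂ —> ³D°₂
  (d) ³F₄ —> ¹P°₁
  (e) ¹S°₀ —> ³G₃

2

(a) allowed
(b) allowed
(c) forbidden (ΔS, ΔL fail)
(d) forbidden (ΔS, ΔL, ΔJ fail)
(e) forbidden (ΔS, ΔL, ΔJ fail)
Total allowed: 2 of 5.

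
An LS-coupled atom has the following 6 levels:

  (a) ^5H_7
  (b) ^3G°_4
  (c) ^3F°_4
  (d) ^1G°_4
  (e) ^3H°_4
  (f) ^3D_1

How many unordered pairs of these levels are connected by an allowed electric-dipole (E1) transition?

(a)–(b): forbidden (ΔS, ΔJ).
(a)–(c): forbidden (ΔS, ΔL, ΔJ).
(a)–(d): forbidden (ΔS, ΔJ).
(a)–(e): forbidden (ΔS, ΔJ).
(a)–(f): forbidden (parity, ΔS, ΔL, ΔJ).
(b)–(c): forbidden (parity).
(b)–(d): forbidden (parity, ΔS).
(b)–(e): forbidden (parity).
(b)–(f): forbidden (ΔL, ΔJ).
(c)–(d): forbidden (parity, ΔS).
(c)–(e): forbidden (parity, ΔL).
(c)–(f): forbidden (ΔJ).
(d)–(e): forbidden (parity, ΔS).
(d)–(f): forbidden (ΔS, ΔL, ΔJ).
(e)–(f): forbidden (ΔL, ΔJ).
Allowed pairs: 0 of 15.

0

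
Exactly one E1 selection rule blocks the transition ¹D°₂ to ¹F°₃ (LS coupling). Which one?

Reading off the term symbols: S 0→0, L 2→3, J 2→3, parity odd→odd.
Parity must change: odd → odd — ✗.
ΔS = 0: S: 0 → 0 — ✓.
ΔL = 0, ±1 (not L=0↔0): L: 2 → 3, ΔL = +1 — ✓.
ΔJ = 0, ±1 (not J=0↔0): J: 2 → 3, ΔJ = +1 — ✓.

parity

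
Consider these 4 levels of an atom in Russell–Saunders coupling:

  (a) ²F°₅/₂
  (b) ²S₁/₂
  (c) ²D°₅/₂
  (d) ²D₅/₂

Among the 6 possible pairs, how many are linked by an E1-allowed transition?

2

(a)–(b): forbidden (ΔL, ΔJ).
(a)–(c): forbidden (parity).
(a)–(d): allowed.
(b)–(c): forbidden (ΔL, ΔJ).
(b)–(d): forbidden (parity, ΔL, ΔJ).
(c)–(d): allowed.
Allowed pairs: 2 of 6.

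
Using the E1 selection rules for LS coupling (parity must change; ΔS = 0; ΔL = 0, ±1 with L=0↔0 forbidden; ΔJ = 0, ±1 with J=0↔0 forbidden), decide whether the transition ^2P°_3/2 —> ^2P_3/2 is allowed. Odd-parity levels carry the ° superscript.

allowed

Initial level: S=1/2, L=1, J=3/2, parity odd. Final level: S=1/2, L=1, J=3/2, parity even.
Parity must change: odd → even — ok.
ΔS = 0: S: 1/2 → 1/2 — ok.
ΔL = 0, ±1 (not L=0↔0): L: 1 → 1, ΔL = +0 — ok.
ΔJ = 0, ±1 (not J=0↔0): J: 3/2 → 3/2, ΔJ = +0 — ok.
All four E1 rules are satisfied.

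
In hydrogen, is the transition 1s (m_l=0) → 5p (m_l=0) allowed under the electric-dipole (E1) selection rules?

allowed

l: 0 → 1 (Δl = +1). Δl = ±1 satisfied.
Δm_l = 0 − (0) = +0. E1 requires Δm_l = 0, ±1: satisfied.
All E1 selection rules are satisfied.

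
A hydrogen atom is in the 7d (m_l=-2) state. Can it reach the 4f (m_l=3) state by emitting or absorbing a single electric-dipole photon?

l: 2 → 3 (Δl = +1). Δl = ±1 passes.
Δm_l = 3 − (-2) = +5. E1 requires Δm_l = 0, ±1: fails.
The transition is electric-dipole forbidden.

forbidden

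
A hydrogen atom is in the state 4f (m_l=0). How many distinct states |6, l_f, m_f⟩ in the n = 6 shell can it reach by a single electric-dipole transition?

6

E1 requires Δl = ±1, so l_f ∈ {2, 4}; with 0 ≤ l_f ≤ n_f−1 = 5, the allowed l_f values are {2, 4}.
For l_f = 2: m_f ∈ {m_i−1, m_i, m_i+1} ∩ [−2, 2] = {-1, 0, 1} → 3 states.
For l_f = 4: m_f ∈ {m_i−1, m_i, m_i+1} ∩ [−4, 4] = {-1, 0, 1} → 3 states.
Total: 6.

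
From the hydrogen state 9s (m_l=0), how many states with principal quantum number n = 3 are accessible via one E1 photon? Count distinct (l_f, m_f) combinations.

E1 requires Δl = ±1, so l_f ∈ {-1, 1}; with 0 ≤ l_f ≤ n_f−1 = 2, the allowed l_f values are {1}.
For l_f = 1: m_f ∈ {m_i−1, m_i, m_i+1} ∩ [−1, 1] = {-1, 0, 1} → 3 states.
Total: 3.

3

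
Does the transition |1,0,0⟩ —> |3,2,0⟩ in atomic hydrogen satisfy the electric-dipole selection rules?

forbidden

Δl = 2 − 0 = +2; the E1 rule Δl = ±1 is violated.
m_l: 0 → 0 (Δm_l = +0). |Δm_l| ≤ 1 satisfied.
The transition is electric-dipole forbidden.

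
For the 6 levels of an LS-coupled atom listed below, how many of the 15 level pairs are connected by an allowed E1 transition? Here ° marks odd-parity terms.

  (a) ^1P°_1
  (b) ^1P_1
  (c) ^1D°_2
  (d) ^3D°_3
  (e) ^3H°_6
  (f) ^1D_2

(a)–(b): allowed.
(a)–(c): forbidden (parity).
(a)–(d): forbidden (parity, ΔS, ΔJ).
(a)–(e): forbidden (parity, ΔS, ΔL, ΔJ).
(a)–(f): allowed.
(b)–(c): allowed.
(b)–(d): forbidden (ΔS, ΔJ).
(b)–(e): forbidden (ΔS, ΔL, ΔJ).
(b)–(f): forbidden (parity).
(c)–(d): forbidden (parity, ΔS).
(c)–(e): forbidden (parity, ΔS, ΔL, ΔJ).
(c)–(f): allowed.
(d)–(e): forbidden (parity, ΔL, ΔJ).
(d)–(f): forbidden (ΔS).
(e)–(f): forbidden (ΔS, ΔL, ΔJ).
Allowed pairs: 4 of 15.

4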